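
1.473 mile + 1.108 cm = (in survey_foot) 7777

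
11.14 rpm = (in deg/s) 66.84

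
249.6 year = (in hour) 2.186e+06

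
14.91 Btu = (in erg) 1.573e+11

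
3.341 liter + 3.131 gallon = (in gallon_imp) 3.342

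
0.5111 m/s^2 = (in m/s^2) 0.5111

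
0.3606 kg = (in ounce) 12.72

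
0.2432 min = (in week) 2.413e-05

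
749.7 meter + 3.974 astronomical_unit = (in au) 3.974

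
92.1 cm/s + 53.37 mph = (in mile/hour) 55.43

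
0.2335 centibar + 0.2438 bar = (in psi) 3.57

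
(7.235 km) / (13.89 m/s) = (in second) 520.9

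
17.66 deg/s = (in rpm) 2.943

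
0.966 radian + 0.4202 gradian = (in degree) 55.73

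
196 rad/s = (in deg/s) 1.123e+04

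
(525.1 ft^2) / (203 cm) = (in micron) 2.403e+07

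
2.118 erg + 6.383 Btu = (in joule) 6734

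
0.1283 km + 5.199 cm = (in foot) 421.1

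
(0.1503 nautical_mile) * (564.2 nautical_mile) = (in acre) 7.187e+04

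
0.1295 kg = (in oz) 4.568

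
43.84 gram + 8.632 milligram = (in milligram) 4.385e+04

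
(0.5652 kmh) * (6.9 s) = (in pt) 3071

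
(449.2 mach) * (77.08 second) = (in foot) 3.868e+07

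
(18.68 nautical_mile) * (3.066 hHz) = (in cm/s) 1.061e+09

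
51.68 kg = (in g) 5.168e+04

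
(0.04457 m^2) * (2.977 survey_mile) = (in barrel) 1343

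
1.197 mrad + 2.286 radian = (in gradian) 145.6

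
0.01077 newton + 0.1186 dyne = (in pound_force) 0.002421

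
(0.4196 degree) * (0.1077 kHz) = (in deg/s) 45.19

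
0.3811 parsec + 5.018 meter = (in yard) 1.286e+16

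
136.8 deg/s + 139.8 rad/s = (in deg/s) 8147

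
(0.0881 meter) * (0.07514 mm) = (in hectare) 6.62e-10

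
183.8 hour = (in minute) 1.103e+04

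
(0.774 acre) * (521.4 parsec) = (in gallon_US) 1.331e+25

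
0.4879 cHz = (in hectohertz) 4.879e-05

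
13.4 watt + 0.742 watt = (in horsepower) 0.01896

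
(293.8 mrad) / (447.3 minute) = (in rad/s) 1.095e-05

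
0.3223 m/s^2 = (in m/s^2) 0.3223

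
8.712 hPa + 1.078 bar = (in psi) 15.76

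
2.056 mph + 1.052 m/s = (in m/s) 1.971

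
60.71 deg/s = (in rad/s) 1.06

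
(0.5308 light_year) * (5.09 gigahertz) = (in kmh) 9.202e+25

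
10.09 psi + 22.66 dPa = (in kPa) 69.57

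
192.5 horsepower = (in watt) 1.435e+05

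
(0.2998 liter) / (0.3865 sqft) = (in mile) 5.188e-06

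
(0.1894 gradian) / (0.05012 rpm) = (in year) 1.797e-08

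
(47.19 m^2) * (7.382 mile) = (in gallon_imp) 1.233e+08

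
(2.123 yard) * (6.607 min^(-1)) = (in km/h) 0.7696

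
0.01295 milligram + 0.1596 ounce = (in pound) 0.009975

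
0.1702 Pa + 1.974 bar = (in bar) 1.974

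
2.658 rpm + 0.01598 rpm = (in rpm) 2.674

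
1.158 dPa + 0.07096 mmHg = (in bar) 9.576e-05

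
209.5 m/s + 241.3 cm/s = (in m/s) 211.9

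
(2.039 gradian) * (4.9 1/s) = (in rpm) 1.499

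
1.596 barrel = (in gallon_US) 67.03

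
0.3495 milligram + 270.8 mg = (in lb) 0.0005978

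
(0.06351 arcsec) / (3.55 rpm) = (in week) 1.369e-12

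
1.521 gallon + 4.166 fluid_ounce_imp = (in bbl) 0.03696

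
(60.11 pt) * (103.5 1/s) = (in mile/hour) 4.91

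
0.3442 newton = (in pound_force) 0.07738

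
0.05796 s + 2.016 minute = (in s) 121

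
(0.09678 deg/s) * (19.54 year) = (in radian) 1.041e+06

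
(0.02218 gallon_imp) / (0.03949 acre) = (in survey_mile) 3.921e-10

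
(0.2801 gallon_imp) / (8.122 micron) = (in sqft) 1688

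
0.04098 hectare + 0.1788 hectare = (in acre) 0.5431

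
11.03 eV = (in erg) 1.767e-11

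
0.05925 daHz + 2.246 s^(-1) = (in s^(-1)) 2.838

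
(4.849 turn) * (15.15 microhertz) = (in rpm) 0.004408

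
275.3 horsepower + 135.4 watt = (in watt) 2.054e+05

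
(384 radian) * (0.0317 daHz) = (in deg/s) 6975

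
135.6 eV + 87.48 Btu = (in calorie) 2.206e+04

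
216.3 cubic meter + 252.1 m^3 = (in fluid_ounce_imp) 1.649e+07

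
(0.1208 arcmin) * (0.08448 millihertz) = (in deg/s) 1.701e-07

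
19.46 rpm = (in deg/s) 116.8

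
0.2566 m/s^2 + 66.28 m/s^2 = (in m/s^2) 66.54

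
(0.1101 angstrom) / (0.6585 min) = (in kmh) 1.003e-12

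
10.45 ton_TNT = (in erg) 4.372e+17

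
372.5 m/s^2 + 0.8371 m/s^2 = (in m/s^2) 373.3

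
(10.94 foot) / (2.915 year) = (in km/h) 1.306e-07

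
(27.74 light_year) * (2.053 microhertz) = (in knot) 1.047e+12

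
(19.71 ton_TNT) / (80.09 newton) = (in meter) 1.03e+09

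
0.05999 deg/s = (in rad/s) 0.001047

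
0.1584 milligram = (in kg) 1.584e-07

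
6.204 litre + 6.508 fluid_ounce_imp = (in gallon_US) 1.688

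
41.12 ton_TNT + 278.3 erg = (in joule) 1.72e+11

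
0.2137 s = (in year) 6.776e-09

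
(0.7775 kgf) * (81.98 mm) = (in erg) 6.251e+06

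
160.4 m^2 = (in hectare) 0.01604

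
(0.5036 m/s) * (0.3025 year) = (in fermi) 4.804e+21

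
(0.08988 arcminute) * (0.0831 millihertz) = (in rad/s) 2.173e-09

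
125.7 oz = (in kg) 3.564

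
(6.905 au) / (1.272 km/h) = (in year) 9.27e+04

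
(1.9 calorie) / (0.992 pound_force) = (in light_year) 1.904e-16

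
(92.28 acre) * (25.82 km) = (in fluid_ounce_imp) 3.394e+14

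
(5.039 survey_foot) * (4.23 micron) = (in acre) 1.605e-09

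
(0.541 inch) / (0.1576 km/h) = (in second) 0.3139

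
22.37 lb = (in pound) 22.37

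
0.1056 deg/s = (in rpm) 0.0176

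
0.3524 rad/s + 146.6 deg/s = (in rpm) 27.8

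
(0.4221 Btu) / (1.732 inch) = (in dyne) 1.012e+09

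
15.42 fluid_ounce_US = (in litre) 0.456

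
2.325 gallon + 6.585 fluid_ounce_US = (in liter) 8.996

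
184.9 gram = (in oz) 6.522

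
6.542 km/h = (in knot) 3.532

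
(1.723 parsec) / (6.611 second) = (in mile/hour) 1.799e+16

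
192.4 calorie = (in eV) 5.024e+21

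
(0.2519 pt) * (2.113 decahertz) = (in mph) 0.0042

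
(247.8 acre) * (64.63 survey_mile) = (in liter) 1.043e+14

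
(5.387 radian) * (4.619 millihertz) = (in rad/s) 0.02488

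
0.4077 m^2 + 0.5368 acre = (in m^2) 2173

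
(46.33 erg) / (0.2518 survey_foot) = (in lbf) 1.357e-05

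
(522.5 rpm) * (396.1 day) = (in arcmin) 6.437e+12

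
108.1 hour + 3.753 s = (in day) 4.504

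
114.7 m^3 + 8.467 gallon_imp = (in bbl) 721.7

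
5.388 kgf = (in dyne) 5.284e+06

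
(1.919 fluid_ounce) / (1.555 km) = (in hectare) 3.65e-12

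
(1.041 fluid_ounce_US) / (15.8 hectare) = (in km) 1.948e-13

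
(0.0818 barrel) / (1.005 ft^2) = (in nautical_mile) 7.521e-05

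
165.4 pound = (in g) 7.502e+04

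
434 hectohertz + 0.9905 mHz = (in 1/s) 4.34e+04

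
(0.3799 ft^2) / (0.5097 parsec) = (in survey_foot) 7.362e-18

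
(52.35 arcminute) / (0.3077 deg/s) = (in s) 2.836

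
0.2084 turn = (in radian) 1.309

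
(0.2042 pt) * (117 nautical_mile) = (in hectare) 0.001561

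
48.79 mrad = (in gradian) 3.106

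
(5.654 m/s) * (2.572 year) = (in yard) 5.015e+08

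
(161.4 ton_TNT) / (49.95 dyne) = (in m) 1.352e+15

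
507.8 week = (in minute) 5.119e+06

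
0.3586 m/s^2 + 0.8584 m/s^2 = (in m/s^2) 1.217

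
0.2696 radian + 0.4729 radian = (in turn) 0.1182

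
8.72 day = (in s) 7.534e+05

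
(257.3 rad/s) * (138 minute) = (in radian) 2.13e+06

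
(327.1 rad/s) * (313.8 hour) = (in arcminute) 1.27e+12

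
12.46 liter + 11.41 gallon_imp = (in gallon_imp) 14.15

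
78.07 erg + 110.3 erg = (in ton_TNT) 4.502e-15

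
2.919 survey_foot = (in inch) 35.03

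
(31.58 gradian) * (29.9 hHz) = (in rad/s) 1483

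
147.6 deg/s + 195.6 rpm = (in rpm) 220.2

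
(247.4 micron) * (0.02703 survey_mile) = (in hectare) 1.076e-06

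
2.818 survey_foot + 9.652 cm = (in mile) 0.0005937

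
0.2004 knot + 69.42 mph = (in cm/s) 3114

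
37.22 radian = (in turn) 5.924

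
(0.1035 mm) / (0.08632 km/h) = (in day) 4.996e-08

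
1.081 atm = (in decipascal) 1.095e+06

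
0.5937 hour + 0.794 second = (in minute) 35.64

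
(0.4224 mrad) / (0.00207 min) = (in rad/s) 0.003401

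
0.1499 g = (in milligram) 149.9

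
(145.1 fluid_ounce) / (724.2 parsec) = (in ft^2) 2.067e-21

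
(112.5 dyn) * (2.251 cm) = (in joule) 2.532e-05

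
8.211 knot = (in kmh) 15.21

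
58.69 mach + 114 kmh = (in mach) 58.78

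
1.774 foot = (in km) 0.0005407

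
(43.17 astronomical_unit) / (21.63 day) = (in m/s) 3.456e+06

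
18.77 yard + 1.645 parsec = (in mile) 3.154e+13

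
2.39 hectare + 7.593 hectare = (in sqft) 1.075e+06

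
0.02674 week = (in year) 0.0005128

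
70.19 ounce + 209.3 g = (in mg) 2.199e+06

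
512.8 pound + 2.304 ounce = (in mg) 2.327e+08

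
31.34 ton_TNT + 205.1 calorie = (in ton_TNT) 31.34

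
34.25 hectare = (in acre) 84.63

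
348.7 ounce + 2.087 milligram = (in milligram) 9.885e+06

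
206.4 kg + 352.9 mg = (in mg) 2.064e+08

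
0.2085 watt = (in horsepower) 0.0002796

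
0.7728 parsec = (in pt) 6.76e+19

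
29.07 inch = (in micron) 7.384e+05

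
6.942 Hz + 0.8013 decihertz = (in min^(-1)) 421.3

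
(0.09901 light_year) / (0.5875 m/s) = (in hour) 4.429e+11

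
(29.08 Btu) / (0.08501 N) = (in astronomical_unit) 2.413e-06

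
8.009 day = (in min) 1.153e+04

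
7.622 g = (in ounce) 0.2689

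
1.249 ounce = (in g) 35.41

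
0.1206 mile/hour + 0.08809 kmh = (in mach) 0.0002302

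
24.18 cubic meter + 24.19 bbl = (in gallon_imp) 6165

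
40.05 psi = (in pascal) 2.761e+05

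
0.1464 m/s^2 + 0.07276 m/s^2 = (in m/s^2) 0.2192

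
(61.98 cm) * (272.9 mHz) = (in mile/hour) 0.3784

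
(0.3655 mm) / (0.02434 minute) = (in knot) 0.0004865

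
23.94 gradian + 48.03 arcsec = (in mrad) 376.3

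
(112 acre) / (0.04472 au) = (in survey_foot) 0.0002223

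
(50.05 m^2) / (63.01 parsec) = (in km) 2.574e-20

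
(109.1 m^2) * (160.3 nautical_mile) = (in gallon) 8.556e+09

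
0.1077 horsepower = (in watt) 80.31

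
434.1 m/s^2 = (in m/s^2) 434.1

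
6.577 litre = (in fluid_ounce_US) 222.4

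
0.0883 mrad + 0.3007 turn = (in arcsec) 3.897e+05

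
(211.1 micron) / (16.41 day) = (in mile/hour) 3.331e-10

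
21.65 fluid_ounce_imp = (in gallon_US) 0.1625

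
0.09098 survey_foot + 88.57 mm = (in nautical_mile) 6.28e-05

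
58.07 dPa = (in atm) 5.731e-05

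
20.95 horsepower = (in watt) 1.562e+04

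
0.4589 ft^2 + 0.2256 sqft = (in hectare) 6.359e-06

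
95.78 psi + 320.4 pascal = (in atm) 6.521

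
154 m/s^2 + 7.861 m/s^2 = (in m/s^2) 161.9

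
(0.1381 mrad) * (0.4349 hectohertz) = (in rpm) 0.05735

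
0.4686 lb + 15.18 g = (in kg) 0.2277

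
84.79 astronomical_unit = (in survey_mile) 7.882e+09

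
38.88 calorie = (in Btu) 0.1542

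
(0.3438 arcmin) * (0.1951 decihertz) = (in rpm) 1.863e-05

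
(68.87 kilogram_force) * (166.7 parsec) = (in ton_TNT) 8.303e+11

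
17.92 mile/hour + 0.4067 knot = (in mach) 0.02414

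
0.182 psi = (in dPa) 1.255e+04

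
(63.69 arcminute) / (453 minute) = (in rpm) 6.509e-06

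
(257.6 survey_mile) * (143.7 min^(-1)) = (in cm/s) 9.929e+07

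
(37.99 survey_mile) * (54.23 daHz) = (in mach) 9.737e+04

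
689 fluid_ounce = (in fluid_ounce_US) 689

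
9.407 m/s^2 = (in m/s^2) 9.407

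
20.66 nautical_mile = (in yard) 4.184e+04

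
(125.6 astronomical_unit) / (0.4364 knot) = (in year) 2.654e+06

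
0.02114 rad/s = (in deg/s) 1.211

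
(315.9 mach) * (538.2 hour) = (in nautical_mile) 1.125e+08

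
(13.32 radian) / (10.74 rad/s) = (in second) 1.24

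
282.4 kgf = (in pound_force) 622.6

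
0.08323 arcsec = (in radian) 4.035e-07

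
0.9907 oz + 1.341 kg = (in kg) 1.369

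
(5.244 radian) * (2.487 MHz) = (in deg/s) 7.472e+08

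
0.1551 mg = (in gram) 0.0001551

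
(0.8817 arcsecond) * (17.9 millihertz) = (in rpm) 7.307e-07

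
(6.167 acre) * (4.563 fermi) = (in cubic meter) 1.139e-10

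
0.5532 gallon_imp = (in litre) 2.515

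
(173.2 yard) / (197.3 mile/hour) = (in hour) 0.0004988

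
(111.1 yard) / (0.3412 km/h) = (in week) 0.001772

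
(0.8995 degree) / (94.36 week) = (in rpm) 2.627e-09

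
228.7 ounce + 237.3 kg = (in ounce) 8599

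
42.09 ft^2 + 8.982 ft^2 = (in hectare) 0.0004745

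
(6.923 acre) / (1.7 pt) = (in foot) 1.533e+08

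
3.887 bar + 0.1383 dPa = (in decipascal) 3.887e+06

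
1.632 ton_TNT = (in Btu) 6.472e+06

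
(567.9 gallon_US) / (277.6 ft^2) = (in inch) 3.282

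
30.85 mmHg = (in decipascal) 4.113e+04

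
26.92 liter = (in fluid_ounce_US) 910.3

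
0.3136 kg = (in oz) 11.06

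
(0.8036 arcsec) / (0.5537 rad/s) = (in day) 8.144e-11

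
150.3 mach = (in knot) 9.948e+04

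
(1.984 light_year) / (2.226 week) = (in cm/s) 1.394e+12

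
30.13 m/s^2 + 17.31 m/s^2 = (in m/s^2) 47.44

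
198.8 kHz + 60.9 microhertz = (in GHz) 0.0001988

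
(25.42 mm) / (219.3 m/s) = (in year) 3.676e-12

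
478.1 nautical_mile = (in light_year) 9.359e-11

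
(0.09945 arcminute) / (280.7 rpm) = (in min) 1.64e-08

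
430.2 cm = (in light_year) 4.547e-16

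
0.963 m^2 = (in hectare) 9.63e-05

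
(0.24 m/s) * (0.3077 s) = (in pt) 209.3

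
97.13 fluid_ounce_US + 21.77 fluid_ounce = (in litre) 3.516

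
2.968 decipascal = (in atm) 2.929e-06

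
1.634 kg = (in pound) 3.602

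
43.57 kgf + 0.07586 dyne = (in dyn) 4.273e+07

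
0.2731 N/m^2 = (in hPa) 0.002731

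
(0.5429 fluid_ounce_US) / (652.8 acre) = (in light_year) 6.424e-28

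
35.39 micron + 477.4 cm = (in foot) 15.66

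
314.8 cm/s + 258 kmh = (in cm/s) 7481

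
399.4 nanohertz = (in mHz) 0.0003994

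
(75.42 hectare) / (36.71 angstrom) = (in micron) 2.054e+20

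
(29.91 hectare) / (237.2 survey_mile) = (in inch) 30.85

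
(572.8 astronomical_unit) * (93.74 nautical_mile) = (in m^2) 1.488e+19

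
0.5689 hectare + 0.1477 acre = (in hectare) 0.6287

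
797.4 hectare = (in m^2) 7.974e+06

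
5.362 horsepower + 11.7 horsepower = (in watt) 1.272e+04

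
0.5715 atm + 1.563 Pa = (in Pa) 5.791e+04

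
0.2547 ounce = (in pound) 0.01592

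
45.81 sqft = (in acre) 0.001052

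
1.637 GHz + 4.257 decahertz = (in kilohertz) 1.637e+06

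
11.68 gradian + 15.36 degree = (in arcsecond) 9.314e+04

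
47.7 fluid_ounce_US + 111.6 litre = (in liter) 113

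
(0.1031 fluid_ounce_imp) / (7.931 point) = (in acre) 2.587e-07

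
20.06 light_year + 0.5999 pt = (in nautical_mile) 1.025e+14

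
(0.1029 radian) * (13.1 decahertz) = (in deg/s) 772.3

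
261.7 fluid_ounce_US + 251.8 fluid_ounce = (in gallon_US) 4.012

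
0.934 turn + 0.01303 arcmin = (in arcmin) 2.017e+04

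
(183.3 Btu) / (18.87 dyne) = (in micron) 1.025e+15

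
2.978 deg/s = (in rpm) 0.4963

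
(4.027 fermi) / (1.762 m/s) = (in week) 3.779e-21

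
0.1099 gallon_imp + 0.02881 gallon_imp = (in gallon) 0.1666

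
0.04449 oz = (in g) 1.261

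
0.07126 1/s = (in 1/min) 4.276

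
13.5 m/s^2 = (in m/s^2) 13.5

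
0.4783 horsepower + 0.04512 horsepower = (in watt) 390.3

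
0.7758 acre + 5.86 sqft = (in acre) 0.7759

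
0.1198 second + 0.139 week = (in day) 0.973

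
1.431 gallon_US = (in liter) 5.417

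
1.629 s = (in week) 2.693e-06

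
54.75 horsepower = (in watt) 4.083e+04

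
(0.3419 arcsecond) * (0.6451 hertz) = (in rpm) 1.021e-05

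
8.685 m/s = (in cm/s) 868.5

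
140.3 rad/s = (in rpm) 1340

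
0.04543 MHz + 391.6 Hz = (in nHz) 4.582e+13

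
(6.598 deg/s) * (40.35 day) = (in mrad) 4.015e+08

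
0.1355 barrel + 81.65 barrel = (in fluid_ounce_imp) 4.576e+05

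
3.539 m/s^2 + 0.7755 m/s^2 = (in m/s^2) 4.314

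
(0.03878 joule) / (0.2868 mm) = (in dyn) 1.352e+07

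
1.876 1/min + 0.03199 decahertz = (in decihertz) 3.512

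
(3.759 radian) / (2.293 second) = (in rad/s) 1.639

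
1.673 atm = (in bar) 1.695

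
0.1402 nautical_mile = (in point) 7.36e+05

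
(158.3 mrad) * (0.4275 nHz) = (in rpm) 6.462e-10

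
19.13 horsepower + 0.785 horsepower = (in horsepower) 19.91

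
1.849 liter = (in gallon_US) 0.4885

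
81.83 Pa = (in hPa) 0.8183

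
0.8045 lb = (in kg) 0.3649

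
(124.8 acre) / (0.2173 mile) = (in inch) 5.686e+04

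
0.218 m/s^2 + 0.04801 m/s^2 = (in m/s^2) 0.266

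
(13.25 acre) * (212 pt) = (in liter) 4.01e+06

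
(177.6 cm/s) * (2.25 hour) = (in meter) 1.439e+04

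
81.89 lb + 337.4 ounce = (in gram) 4.671e+04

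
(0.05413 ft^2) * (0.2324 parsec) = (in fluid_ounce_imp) 1.269e+18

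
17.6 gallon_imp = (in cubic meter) 0.08001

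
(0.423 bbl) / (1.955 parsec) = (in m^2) 1.115e-18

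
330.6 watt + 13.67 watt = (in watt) 344.3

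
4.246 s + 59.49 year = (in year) 59.49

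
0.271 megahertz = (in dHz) 2.71e+06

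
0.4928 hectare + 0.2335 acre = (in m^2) 5873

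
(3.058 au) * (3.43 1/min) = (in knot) 5.084e+10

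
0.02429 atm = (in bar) 0.02461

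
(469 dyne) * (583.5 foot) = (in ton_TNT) 1.994e-10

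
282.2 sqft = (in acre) 0.006478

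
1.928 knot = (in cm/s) 99.18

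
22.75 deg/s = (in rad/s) 0.3971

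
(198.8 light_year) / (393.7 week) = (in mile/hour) 1.767e+10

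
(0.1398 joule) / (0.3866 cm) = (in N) 36.16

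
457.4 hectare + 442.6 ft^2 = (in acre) 1130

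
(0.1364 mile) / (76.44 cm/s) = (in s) 287.2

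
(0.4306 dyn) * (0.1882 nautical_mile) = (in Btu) 1.423e-06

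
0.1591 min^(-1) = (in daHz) 0.0002652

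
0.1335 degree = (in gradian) 0.1483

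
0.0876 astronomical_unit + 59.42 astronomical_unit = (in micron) 8.902e+18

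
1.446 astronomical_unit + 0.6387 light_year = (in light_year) 0.6387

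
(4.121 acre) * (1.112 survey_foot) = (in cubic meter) 5653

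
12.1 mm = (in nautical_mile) 6.533e-06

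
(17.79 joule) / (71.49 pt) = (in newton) 705.4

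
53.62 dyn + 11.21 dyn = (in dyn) 64.83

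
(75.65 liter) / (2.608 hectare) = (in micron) 2.901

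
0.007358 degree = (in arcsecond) 26.49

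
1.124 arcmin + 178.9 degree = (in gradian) 198.8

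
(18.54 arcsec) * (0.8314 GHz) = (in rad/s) 7.473e+04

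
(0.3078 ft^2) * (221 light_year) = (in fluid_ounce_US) 2.022e+21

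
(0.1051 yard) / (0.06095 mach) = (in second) 0.004631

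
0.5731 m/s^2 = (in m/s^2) 0.5731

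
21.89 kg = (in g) 2.189e+04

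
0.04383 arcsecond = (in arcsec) 0.04383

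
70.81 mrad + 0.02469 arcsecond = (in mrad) 70.81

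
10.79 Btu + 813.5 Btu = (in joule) 8.697e+05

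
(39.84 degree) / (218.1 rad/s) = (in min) 5.314e-05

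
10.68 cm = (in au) 7.139e-13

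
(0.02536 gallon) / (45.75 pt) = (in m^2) 0.005948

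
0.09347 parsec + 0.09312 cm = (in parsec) 0.09347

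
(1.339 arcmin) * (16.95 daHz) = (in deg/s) 3.783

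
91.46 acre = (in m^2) 3.701e+05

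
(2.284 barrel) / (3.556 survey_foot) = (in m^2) 0.335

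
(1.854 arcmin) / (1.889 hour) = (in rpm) 7.573e-07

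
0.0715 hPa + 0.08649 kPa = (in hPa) 0.9364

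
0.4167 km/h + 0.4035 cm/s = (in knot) 0.2328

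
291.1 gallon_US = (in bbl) 6.931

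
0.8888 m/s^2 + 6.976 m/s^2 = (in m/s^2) 7.865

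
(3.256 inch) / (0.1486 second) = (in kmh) 2.004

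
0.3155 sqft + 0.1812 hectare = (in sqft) 1.95e+04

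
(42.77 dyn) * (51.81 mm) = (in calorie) 5.296e-06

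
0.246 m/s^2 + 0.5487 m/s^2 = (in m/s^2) 0.7947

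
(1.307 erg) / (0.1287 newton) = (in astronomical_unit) 6.788e-18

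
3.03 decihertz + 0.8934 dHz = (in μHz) 3.923e+05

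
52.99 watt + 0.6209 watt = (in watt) 53.61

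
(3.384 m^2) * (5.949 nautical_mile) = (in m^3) 3.728e+04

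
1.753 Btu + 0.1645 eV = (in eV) 1.154e+22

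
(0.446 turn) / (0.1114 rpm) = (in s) 240.2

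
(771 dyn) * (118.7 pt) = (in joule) 0.0003229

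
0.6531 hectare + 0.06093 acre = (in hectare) 0.6778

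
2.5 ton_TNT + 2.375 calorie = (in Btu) 9.914e+06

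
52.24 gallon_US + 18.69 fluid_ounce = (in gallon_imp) 43.62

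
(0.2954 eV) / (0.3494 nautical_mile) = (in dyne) 7.314e-18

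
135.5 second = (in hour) 0.03764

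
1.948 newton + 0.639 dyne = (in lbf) 0.4379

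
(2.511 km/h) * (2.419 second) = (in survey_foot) 5.536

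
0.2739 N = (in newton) 0.2739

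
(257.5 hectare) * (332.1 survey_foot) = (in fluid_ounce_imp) 9.174e+12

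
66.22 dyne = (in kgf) 6.753e-05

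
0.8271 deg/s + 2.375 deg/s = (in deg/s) 3.202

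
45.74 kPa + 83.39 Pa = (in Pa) 4.582e+04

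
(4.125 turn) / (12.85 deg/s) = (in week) 0.0001911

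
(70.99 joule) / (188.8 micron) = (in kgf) 3.834e+04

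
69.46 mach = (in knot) 4.597e+04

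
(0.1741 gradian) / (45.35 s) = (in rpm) 0.0005759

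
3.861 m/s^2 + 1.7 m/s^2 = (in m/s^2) 5.561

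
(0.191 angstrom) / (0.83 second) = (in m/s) 2.301e-11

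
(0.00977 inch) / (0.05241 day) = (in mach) 1.609e-10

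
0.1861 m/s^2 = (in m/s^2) 0.1861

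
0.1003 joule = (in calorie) 0.02397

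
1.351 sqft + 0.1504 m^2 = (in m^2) 0.2759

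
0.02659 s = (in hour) 7.386e-06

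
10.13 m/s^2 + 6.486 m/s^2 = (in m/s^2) 16.62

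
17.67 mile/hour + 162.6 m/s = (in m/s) 170.5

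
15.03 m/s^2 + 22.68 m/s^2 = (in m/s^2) 37.71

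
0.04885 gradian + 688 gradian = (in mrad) 1.081e+04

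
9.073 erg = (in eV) 5.663e+12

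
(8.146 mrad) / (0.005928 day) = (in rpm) 0.0001519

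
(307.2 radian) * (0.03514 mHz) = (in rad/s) 0.0108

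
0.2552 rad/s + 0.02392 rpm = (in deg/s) 14.77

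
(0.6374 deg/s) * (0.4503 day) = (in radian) 432.8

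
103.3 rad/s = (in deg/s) 5919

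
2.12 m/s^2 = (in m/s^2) 2.12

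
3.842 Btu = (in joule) 4054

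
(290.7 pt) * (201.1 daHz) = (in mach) 0.6057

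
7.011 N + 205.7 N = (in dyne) 2.127e+07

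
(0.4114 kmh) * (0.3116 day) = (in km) 3.077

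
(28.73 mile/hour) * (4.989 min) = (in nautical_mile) 2.076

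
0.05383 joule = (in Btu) 5.102e-05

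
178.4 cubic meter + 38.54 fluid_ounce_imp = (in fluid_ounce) 6.032e+06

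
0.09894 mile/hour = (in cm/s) 4.423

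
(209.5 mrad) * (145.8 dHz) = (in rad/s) 3.055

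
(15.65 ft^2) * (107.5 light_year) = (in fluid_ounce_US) 5e+22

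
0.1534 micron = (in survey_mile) 9.532e-11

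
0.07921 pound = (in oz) 1.267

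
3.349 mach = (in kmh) 4105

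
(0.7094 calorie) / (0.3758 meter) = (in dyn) 7.898e+05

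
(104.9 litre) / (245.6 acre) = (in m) 1.055e-07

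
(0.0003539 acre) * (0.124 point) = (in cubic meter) 6.265e-05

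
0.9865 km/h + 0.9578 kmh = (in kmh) 1.944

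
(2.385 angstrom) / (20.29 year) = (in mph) 8.338e-19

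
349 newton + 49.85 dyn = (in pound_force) 78.46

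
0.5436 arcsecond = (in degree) 0.000151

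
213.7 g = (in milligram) 2.137e+05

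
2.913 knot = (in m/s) 1.499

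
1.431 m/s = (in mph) 3.201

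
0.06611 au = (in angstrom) 9.89e+19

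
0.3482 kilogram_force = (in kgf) 0.3482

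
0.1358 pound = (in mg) 6.16e+04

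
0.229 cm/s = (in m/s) 0.00229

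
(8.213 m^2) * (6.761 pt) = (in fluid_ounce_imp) 689.4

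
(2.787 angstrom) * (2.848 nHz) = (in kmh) 2.857e-18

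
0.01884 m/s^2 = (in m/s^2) 0.01884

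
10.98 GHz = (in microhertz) 1.098e+16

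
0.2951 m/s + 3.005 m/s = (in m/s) 3.3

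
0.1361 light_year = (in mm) 1.288e+18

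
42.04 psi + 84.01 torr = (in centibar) 301.1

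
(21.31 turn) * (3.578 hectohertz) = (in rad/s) 4.791e+04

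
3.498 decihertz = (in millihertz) 349.8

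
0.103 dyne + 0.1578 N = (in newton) 0.1578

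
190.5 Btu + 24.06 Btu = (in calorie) 5.41e+04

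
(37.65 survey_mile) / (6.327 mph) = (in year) 0.0006793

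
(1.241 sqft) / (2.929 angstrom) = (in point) 1.116e+12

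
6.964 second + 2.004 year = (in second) 6.32e+07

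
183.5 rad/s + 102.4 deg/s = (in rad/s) 185.3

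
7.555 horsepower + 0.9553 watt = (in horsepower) 7.556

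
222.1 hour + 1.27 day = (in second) 9.093e+05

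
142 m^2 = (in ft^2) 1528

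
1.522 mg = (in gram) 0.001522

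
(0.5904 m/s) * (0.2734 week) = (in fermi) 9.762e+19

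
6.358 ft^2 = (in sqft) 6.358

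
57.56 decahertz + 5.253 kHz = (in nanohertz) 5.829e+12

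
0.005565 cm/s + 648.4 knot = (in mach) 0.9796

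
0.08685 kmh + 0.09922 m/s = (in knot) 0.2398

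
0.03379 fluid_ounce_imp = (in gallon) 0.0002536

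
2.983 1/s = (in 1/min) 179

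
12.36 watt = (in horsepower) 0.01658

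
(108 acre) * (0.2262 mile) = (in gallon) 4.203e+10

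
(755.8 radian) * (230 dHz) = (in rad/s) 1.738e+04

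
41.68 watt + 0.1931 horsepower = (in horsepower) 0.249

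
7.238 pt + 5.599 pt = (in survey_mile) 2.814e-06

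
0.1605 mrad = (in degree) 0.009196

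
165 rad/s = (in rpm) 1576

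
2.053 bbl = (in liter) 326.4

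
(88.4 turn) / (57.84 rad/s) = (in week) 1.588e-05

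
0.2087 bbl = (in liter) 33.18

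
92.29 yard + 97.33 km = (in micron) 9.741e+10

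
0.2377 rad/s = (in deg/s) 13.62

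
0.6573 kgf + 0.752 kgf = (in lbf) 3.107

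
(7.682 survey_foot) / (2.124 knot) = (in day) 2.48e-05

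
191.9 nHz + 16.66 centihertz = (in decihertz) 1.666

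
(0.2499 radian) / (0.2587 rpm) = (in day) 0.0001068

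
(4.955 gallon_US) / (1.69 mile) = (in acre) 1.704e-09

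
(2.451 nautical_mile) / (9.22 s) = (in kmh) 1772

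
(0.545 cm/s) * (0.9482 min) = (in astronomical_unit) 2.073e-12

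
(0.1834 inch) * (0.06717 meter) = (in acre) 7.732e-08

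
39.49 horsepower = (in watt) 2.945e+04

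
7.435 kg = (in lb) 16.39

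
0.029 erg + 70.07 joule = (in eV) 4.373e+20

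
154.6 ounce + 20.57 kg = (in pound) 55.01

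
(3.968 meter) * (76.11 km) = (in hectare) 30.2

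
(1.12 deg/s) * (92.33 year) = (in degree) 3.261e+09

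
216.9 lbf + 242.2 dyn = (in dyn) 9.648e+07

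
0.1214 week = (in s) 7.342e+04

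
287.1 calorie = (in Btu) 1.139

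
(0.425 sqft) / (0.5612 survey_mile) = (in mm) 0.04372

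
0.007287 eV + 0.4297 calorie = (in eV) 1.122e+19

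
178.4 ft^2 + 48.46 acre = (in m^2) 1.961e+05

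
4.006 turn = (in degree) 1442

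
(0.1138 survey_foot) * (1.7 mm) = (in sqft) 0.0006347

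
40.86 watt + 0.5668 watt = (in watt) 41.43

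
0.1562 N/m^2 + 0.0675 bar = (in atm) 0.06662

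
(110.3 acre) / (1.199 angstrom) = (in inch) 1.466e+17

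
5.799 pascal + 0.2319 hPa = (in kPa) 0.02899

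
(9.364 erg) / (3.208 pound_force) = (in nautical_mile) 3.543e-11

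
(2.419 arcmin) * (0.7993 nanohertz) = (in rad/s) 5.624e-13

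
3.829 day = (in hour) 91.9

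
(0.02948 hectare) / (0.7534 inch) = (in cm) 1.541e+06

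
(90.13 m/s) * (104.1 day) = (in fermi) 8.107e+23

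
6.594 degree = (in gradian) 7.327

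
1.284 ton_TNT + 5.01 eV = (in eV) 3.353e+28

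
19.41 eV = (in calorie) 7.433e-19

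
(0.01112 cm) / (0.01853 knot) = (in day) 1.35e-07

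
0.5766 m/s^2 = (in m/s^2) 0.5766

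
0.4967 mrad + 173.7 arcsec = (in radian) 0.001339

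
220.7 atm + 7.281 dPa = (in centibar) 2.236e+04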